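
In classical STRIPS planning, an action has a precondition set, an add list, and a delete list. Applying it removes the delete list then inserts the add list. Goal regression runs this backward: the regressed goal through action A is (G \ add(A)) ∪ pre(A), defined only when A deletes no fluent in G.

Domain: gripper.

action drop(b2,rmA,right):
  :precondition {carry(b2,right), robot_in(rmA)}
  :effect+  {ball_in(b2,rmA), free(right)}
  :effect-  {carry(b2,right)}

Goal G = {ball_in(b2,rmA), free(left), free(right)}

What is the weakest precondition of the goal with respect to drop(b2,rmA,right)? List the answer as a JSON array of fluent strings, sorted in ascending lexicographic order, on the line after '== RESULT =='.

Regress:
  G ∩ del = {}  (empty — regression defined)
  G \ add = {ball_in(b2,rmA), free(left), free(right)} \ {ball_in(b2,rmA), free(right)} = {free(left)}
  ∪ pre   = {free(left)} ∪ {carry(b2,right), robot_in(rmA)}
          = {carry(b2,right), free(left), robot_in(rmA)}

== RESULT ==
["carry(b2,right)", "free(left)", "robot_in(rmA)"]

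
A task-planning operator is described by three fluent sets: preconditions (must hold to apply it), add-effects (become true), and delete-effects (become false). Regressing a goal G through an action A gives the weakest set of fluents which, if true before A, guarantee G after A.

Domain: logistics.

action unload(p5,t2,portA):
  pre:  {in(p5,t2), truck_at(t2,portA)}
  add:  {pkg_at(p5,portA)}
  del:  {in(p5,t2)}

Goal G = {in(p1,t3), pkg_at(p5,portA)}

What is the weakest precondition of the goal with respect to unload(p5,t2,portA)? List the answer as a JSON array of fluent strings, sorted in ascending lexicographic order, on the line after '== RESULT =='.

Regress:
  G ∩ del = {}  (empty — regression defined)
  G \ add = {in(p1,t3), pkg_at(p5,portA)} \ {pkg_at(p5,portA)} = {in(p1,t3)}
  ∪ pre   = {in(p1,t3)} ∪ {in(p5,t2), truck_at(t2,portA)}
          = {in(p1,t3), in(p5,t2), truck_at(t2,portA)}

== RESULT ==
["in(p1,t3)", "in(p5,t2)", "truck_at(t2,portA)"]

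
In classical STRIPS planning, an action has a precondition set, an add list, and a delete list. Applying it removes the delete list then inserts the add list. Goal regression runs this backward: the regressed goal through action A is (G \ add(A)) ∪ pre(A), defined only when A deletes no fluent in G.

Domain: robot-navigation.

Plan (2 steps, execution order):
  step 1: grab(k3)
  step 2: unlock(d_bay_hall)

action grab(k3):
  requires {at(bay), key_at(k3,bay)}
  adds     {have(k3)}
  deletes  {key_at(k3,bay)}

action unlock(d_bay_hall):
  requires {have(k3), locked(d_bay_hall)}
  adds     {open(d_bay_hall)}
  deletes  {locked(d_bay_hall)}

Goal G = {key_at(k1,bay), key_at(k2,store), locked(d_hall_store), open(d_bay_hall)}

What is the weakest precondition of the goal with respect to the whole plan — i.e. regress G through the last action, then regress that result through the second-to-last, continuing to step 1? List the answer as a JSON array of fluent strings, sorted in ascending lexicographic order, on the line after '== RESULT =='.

Work backward from the goal:
  through step 2 (unlock(d_bay_hall)): drop {open(d_bay_hall)}, keep {key_at(k1,bay), key_at(k2,store), locked(d_hall_store)}, require {have(k3), locked(d_bay_hall)}
    → {have(k3), key_at(k1,bay), key_at(k2,store), locked(d_bay_hall), locked(d_hall_store)}
  through step 1 (grab(k3)): drop {have(k3)}, keep {key_at(k1,bay), key_at(k2,store), locked(d_bay_hall), locked(d_hall_store)}, require {at(bay), key_at(k3,bay)}
    → {at(bay), key_at(k1,bay), key_at(k2,store), key_at(k3,bay), locked(d_bay_hall), locked(d_hall_store)}

== RESULT ==
["at(bay)", "key_at(k1,bay)", "key_at(k2,store)", "key_at(k3,bay)", "locked(d_bay_hall)", "locked(d_hall_store)"]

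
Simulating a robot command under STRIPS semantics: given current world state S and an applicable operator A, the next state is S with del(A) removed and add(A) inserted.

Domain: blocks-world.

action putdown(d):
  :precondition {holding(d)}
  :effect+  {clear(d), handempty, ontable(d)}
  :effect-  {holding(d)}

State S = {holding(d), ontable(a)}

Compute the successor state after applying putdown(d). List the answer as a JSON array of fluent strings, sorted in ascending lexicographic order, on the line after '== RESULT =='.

Compute (S \ del) ∪ add:
  pre ⊆ S: {holding(d)} ⊆ S  — applicable
  S \ del = {ontable(a)}
  ∪ add   = {clear(d), handempty, ontable(a), ontable(d)}

== RESULT ==
["clear(d)", "handempty", "ontable(a)", "ontable(d)"]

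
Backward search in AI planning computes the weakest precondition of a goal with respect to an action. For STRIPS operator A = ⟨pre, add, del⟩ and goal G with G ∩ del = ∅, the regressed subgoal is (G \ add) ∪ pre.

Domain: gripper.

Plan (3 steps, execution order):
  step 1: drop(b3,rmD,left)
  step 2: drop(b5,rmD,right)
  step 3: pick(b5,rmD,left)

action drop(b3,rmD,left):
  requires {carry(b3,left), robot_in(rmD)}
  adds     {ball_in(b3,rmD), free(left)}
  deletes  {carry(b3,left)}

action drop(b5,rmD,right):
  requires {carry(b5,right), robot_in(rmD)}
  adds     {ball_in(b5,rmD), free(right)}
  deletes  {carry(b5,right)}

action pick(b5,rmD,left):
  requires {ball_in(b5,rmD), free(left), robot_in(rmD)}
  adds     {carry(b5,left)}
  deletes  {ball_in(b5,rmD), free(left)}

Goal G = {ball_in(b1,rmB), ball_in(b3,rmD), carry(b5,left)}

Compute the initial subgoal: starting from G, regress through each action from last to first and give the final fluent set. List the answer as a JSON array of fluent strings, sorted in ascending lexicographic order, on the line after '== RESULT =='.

Work backward from the goal:
  through step 3 (pick(b5,rmD,left)): drop {carry(b5,left)}, keep {ball_in(b1,rmB), ball_in(b3,rmD)}, require {ball_in(b5,rmD), free(left), robot_in(rmD)}
    → {ball_in(b1,rmB), ball_in(b3,rmD), ball_in(b5,rmD), free(left), robot_in(rmD)}
  through step 2 (drop(b5,rmD,right)): drop {ball_in(b5,rmD)}, keep {ball_in(b1,rmB), ball_in(b3,rmD), free(left), robot_in(rmD)}, require {carry(b5,right), robot_in(rmD)}
    → {ball_in(b1,rmB), ball_in(b3,rmD), carry(b5,right), free(left), robot_in(rmD)}
  through step 1 (drop(b3,rmD,left)): drop {ball_in(b3,rmD), free(left)}, keep {ball_in(b1,rmB), carry(b5,right), robot_in(rmD)}, require {carry(b3,left), robot_in(rmD)}
    → {ball_in(b1,rmB), carry(b3,left), carry(b5,right), robot_in(rmD)}

== RESULT ==
["ball_in(b1,rmB)", "carry(b3,left)", "carry(b5,right)", "robot_in(rmD)"]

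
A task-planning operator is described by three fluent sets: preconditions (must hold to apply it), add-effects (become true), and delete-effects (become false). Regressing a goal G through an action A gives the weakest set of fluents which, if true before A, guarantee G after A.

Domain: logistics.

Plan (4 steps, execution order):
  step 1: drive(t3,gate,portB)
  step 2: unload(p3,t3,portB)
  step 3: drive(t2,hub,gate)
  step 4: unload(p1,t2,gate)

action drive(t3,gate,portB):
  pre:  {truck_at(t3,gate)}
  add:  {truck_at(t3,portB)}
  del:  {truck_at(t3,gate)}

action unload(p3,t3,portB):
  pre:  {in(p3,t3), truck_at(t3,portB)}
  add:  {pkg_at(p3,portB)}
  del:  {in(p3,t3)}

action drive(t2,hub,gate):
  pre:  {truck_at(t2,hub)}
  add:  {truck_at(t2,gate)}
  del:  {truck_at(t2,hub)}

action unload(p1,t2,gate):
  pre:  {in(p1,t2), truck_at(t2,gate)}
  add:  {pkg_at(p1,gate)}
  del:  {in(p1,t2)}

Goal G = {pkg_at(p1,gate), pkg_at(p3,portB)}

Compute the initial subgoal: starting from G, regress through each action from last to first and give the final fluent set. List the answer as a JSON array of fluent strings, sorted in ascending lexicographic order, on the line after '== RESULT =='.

Regress step by step:
  through step 4 (unload(p1,t2,gate)): drop {pkg_at(p1,gate)}, keep {pkg_at(p3,portB)}, require {in(p1,t2), truck_at(t2,gate)}
    → {in(p1,t2), pkg_at(p3,portB), truck_at(t2,gate)}
  through step 3 (drive(t2,hub,gate)): drop {truck_at(t2,gate)}, keep {in(p1,t2), pkg_at(p3,portB)}, require {truck_at(t2,hub)}
    → {in(p1,t2), pkg_at(p3,portB), truck_at(t2,hub)}
  through step 2 (unload(p3,t3,portB)): drop {pkg_at(p3,portB)}, keep {in(p1,t2), truck_at(t2,hub)}, require {in(p3,t3), truck_at(t3,portB)}
    → {in(p1,t2), in(p3,t3), truck_at(t2,hub), truck_at(t3,portB)}
  through step 1 (drive(t3,gate,portB)): drop {truck_at(t3,portB)}, keep {in(p1,t2), in(p3,t3), truck_at(t2,hub)}, require {truck_at(t3,gate)}
    → {in(p1,t2), in(p3,t3), truck_at(t2,hub), truck_at(t3,gate)}

== RESULT ==
["in(p1,t2)", "in(p3,t3)", "truck_at(t2,hub)", "truck_at(t3,gate)"]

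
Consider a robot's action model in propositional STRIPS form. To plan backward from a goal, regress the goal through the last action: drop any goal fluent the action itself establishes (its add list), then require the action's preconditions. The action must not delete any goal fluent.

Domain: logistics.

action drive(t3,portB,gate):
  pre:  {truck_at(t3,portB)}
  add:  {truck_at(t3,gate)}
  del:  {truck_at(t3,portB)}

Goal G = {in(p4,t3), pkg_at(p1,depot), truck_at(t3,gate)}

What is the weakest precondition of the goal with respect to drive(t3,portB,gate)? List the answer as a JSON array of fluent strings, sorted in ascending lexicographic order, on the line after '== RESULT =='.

Regress:
  G ∩ del = {}  (empty — regression defined)
  G \ add = {in(p4,t3), pkg_at(p1,depot), truck_at(t3,gate)} \ {truck_at(t3,gate)} = {in(p4,t3), pkg_at(p1,depot)}
  ∪ pre   = {in(p4,t3), pkg_at(p1,depot)} ∪ {truck_at(t3,portB)}
          = {in(p4,t3), pkg_at(p1,depot), truck_at(t3,portB)}

== RESULT ==
["in(p4,t3)", "pkg_at(p1,depot)", "truck_at(t3,portB)"]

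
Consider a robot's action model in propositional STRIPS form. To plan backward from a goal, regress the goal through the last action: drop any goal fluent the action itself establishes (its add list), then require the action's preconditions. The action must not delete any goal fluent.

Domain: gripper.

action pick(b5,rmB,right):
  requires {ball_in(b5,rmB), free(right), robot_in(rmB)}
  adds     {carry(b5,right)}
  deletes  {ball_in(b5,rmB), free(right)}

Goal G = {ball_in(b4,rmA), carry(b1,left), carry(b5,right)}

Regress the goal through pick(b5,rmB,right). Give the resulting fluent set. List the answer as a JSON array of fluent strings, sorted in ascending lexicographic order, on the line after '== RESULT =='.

Regress:
  G ∩ del = {}  (empty — regression defined)
  G \ add = {ball_in(b4,rmA), carry(b1,left), carry(b5,right)} \ {carry(b5,right)} = {ball_in(b4,rmA), carry(b1,left)}
  ∪ pre   = {ball_in(b4,rmA), carry(b1,left)} ∪ {ball_in(b5,rmB), free(right), robot_in(rmB)}
          = {ball_in(b4,rmA), ball_in(b5,rmB), carry(b1,left), free(right), robot_in(rmB)}

== RESULT ==
["ball_in(b4,rmA)", "ball_in(b5,rmB)", "carry(b1,left)", "free(right)", "robot_in(rmB)"]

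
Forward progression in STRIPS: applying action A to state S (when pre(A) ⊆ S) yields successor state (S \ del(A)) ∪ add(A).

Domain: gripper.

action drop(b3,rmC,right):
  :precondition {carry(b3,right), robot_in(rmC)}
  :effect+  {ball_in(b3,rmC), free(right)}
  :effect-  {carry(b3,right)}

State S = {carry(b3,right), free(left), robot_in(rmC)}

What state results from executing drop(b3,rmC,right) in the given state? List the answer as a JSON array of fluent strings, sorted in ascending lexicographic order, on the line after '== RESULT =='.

Compute (S \ del) ∪ add:
  pre ⊆ S: {carry(b3,right), robot_in(rmC)} ⊆ S  — applicable
  S \ del = {free(left), robot_in(rmC)}
  ∪ add   = {ball_in(b3,rmC), free(left), free(right), robot_in(rmC)}

== RESULT ==
["ball_in(b3,rmC)", "free(left)", "free(right)", "robot_in(rmC)"]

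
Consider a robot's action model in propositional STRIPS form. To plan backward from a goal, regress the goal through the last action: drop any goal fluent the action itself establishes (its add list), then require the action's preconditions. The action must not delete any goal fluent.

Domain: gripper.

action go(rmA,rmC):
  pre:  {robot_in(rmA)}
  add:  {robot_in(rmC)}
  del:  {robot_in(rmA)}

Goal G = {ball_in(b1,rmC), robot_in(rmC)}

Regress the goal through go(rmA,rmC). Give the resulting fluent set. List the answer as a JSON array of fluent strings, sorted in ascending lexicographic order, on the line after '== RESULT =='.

Compute (G \ add) ∪ pre:
  G ∩ del = {}  (empty — regression defined)
  G \ add = {ball_in(b1,rmC), robot_in(rmC)} \ {robot_in(rmC)} = {ball_in(b1,rmC)}
  ∪ pre   = {ball_in(b1,rmC)} ∪ {robot_in(rmA)}
          = {ball_in(b1,rmC), robot_in(rmA)}

== RESULT ==
["ball_in(b1,rmC)", "robot_in(rmA)"]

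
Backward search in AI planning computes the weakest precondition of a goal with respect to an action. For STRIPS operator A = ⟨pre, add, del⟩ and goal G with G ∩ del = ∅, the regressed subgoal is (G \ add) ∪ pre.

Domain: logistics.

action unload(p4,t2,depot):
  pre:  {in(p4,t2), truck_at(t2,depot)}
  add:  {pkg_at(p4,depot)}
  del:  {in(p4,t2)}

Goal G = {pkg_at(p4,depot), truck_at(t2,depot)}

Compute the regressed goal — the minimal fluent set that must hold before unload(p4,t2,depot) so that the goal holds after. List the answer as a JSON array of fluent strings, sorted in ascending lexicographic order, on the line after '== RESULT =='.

Compute (G \ add) ∪ pre:
  G ∩ del = {}  (empty — regression defined)
  G \ add = {pkg_at(p4,depot), truck_at(t2,depot)} \ {pkg_at(p4,depot)} = {truck_at(t2,depot)}
  ∪ pre   = {truck_at(t2,depot)} ∪ {in(p4,t2), truck_at(t2,depot)}
          = {in(p4,t2), truck_at(t2,depot)}

== RESULT ==
["in(p4,t2)", "truck_at(t2,depot)"]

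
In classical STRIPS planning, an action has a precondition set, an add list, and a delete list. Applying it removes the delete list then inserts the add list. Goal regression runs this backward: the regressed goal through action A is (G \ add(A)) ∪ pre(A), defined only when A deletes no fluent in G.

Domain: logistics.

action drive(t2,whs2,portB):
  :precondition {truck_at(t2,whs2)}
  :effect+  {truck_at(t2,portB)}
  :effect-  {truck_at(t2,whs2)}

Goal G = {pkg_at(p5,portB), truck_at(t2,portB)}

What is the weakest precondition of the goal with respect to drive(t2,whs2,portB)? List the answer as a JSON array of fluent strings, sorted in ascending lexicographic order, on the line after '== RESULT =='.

Compute (G \ add) ∪ pre:
  G ∩ del = {}  (empty — regression defined)
  G \ add = {pkg_at(p5,portB), truck_at(t2,portB)} \ {truck_at(t2,portB)} = {pkg_at(p5,portB)}
  ∪ pre   = {pkg_at(p5,portB)} ∪ {truck_at(t2,whs2)}
          = {pkg_at(p5,portB), truck_at(t2,whs2)}

== RESULT ==
["pkg_at(p5,portB)", "truck_at(t2,whs2)"]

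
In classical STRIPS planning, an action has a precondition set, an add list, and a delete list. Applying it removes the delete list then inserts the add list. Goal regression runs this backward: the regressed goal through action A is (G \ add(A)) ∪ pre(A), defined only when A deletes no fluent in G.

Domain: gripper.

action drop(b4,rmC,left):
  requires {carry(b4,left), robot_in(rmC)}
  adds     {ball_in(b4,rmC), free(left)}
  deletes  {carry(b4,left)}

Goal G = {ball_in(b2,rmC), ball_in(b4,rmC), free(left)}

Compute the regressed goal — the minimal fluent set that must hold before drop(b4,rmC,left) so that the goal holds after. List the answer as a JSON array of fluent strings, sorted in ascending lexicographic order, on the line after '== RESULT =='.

Compute (G \ add) ∪ pre:
  G ∩ del = {}  (empty — regression defined)
  G \ add = {ball_in(b2,rmC), ball_in(b4,rmC), free(left)} \ {ball_in(b4,rmC), free(left)} = {ball_in(b2,rmC)}
  ∪ pre   = {ball_in(b2,rmC)} ∪ {carry(b4,left), robot_in(rmC)}
          = {ball_in(b2,rmC), carry(b4,left), robot_in(rmC)}

== RESULT ==
["ball_in(b2,rmC)", "carry(b4,left)", "robot_in(rmC)"]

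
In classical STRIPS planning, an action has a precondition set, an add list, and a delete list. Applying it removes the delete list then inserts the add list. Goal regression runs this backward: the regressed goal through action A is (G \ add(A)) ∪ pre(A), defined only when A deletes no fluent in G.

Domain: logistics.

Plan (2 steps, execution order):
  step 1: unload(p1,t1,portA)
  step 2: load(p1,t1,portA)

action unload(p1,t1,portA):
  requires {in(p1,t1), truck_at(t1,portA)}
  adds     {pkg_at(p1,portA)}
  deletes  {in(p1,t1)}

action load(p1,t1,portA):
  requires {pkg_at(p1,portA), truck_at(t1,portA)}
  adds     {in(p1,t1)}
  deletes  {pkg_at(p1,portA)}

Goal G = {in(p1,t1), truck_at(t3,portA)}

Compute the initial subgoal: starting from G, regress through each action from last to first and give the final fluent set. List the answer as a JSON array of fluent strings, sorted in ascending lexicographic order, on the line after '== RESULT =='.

Regress step by step:
  through step 2 (load(p1,t1,portA)): drop {in(p1,t1)}, keep {truck_at(t3,portA)}, require {pkg_at(p1,portA), truck_at(t1,portA)}
    → {pkg_at(p1,portA), truck_at(t1,portA), truck_at(t3,portA)}
  through step 1 (unload(p1,t1,portA)): drop {pkg_at(p1,portA)}, keep {truck_at(t1,portA), truck_at(t3,portA)}, require {in(p1,t1), truck_at(t1,portA)}
    → {in(p1,t1), truck_at(t1,portA), truck_at(t3,portA)}

== RESULT ==
["in(p1,t1)", "truck_at(t1,portA)", "truck_at(t3,portA)"]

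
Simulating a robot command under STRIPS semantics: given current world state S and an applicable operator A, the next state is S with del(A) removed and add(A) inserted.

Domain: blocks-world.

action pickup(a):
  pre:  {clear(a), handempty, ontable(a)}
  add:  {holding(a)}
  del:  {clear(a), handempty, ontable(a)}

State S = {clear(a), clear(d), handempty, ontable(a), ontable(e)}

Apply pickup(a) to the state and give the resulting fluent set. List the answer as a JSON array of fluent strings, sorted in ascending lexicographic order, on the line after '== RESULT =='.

Compute (S \ del) ∪ add:
  pre ⊆ S: {clear(a), handempty, ontable(a)} ⊆ S  — applicable
  S \ del = {clear(d), ontable(e)}
  ∪ add   = {clear(d), holding(a), ontable(e)}

== RESULT ==
["clear(d)", "holding(a)", "ontable(e)"]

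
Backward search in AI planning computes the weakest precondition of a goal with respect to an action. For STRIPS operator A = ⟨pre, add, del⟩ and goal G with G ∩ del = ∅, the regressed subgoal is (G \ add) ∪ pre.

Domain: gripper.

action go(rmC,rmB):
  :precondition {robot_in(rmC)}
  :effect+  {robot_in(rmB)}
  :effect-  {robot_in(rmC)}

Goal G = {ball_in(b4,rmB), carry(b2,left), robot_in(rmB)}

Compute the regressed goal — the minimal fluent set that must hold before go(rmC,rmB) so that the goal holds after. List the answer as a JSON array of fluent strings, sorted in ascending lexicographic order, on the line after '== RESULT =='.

Compute (G \ add) ∪ pre:
  G ∩ del = {}  (empty — regression defined)
  G \ add = {ball_in(b4,rmB), carry(b2,left), robot_in(rmB)} \ {robot_in(rmB)} = {ball_in(b4,rmB), carry(b2,left)}
  ∪ pre   = {ball_in(b4,rmB), carry(b2,left)} ∪ {robot_in(rmC)}
          = {ball_in(b4,rmB), carry(b2,left), robot_in(rmC)}

== RESULT ==
["ball_in(b4,rmB)", "carry(b2,left)", "robot_in(rmC)"]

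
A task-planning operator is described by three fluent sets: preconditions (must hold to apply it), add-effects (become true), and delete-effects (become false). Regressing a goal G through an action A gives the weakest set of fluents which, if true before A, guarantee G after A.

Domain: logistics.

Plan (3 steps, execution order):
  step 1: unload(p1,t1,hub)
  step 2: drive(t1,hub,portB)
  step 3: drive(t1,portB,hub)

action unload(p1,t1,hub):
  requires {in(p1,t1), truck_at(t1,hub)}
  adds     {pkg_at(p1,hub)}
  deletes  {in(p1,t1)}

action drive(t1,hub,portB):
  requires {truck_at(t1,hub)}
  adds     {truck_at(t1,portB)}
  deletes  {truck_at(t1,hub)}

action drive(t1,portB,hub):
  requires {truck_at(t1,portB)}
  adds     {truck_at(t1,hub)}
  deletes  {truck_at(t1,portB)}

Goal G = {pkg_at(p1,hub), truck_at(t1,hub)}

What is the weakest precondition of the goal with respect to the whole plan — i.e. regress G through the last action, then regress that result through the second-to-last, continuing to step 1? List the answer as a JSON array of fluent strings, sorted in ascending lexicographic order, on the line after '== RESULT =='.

Work backward from the goal:
  through step 3 (drive(t1,portB,hub)): drop {truck_at(t1,hub)}, keep {pkg_at(p1,hub)}, require {truck_at(t1,portB)}
    → {pkg_at(p1,hub), truck_at(t1,portB)}
  through step 2 (drive(t1,hub,portB)): drop {truck_at(t1,portB)}, keep {pkg_at(p1,hub)}, require {truck_at(t1,hub)}
    → {pkg_at(p1,hub), truck_at(t1,hub)}
  through step 1 (unload(p1,t1,hub)): drop {pkg_at(p1,hub)}, keep {truck_at(t1,hub)}, require {in(p1,t1), truck_at(t1,hub)}
    → {in(p1,t1), truck_at(t1,hub)}

== RESULT ==
["in(p1,t1)", "truck_at(t1,hub)"]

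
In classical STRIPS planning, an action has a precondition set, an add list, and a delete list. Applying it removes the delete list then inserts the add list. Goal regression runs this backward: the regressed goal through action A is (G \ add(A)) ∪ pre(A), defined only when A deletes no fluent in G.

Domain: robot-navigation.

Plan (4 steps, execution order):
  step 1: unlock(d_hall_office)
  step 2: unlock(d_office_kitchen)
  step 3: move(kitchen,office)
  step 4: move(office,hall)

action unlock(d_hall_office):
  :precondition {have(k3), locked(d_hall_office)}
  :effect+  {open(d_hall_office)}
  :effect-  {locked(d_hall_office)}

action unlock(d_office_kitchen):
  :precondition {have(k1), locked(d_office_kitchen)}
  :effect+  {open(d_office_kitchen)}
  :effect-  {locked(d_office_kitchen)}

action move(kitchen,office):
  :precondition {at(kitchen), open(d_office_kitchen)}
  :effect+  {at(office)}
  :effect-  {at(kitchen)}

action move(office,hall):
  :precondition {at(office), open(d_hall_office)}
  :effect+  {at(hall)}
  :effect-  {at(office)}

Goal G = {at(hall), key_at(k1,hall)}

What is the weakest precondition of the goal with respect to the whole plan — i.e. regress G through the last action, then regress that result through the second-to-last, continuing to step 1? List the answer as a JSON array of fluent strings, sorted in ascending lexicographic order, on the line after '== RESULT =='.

Regress step by step:
  through step 4 (move(office,hall)): drop {at(hall)}, keep {key_at(k1,hall)}, require {at(office), open(d_hall_office)}
    → {at(office), key_at(k1,hall), open(d_hall_office)}
  through step 3 (move(kitchen,office)): drop {at(office)}, keep {key_at(k1,hall), open(d_hall_office)}, require {at(kitchen), open(d_office_kitchen)}
    → {at(kitchen), key_at(k1,hall), open(d_hall_office), open(d_office_kitchen)}
  through step 2 (unlock(d_office_kitchen)): drop {open(d_office_kitchen)}, keep {at(kitchen), key_at(k1,hall), open(d_hall_office)}, require {have(k1), locked(d_office_kitchen)}
    → {at(kitchen), have(k1), key_at(k1,hall), locked(d_office_kitchen), open(d_hall_office)}
  through step 1 (unlock(d_hall_office)): drop {open(d_hall_office)}, keep {at(kitchen), have(k1), key_at(k1,hall), locked(d_office_kitchen)}, require {have(k3), locked(d_hall_office)}
    → {at(kitchen), have(k1), have(k3), key_at(k1,hall), locked(d_hall_office), locked(d_office_kitchen)}

== RESULT ==
["at(kitchen)", "have(k1)", "have(k3)", "key_at(k1,hall)", "locked(d_hall_office)", "locked(d_office_kitchen)"]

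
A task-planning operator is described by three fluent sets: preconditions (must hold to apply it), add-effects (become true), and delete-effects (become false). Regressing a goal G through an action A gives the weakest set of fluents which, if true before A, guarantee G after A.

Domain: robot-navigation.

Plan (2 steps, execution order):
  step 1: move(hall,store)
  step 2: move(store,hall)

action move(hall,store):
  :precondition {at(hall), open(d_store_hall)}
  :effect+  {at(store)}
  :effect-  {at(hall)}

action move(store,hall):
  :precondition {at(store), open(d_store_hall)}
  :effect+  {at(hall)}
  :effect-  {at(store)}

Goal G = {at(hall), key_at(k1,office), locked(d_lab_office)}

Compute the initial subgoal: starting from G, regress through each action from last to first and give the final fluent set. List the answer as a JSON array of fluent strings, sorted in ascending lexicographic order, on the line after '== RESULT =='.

Regress step by step:
  through step 2 (move(store,hall)): drop {at(hall)}, keep {key_at(k1,office), locked(d_lab_office)}, require {at(store), open(d_store_hall)}
    → {at(store), key_at(k1,office), locked(d_lab_office), open(d_store_hall)}
  through step 1 (move(hall,store)): drop {at(store)}, keep {key_at(k1,office), locked(d_lab_office), open(d_store_hall)}, require {at(hall), open(d_store_hall)}
    → {at(hall), key_at(k1,office), locked(d_lab_office), open(d_store_hall)}

== RESULT ==
["at(hall)", "key_at(k1,office)", "locked(d_lab_office)", "open(d_store_hall)"]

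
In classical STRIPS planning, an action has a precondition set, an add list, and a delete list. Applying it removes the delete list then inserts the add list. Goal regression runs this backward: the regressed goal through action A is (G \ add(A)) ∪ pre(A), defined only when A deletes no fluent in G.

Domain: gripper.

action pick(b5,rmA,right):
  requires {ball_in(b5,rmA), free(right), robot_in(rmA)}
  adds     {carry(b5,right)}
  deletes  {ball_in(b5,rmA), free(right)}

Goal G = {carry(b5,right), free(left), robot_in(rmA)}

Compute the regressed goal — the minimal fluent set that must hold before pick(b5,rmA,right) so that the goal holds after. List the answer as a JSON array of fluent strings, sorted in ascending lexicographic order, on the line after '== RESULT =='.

Compute (G \ add) ∪ pre:
  G ∩ del = {}  (empty — regression defined)
  G \ add = {carry(b5,right), free(left), robot_in(rmA)} \ {carry(b5,right)} = {free(left), robot_in(rmA)}
  ∪ pre   = {free(left), robot_in(rmA)} ∪ {ball_in(b5,rmA), free(right), robot_in(rmA)}
          = {ball_in(b5,rmA), free(left), free(right), robot_in(rmA)}

== RESULT ==
["ball_in(b5,rmA)", "free(left)", "free(right)", "robot_in(rmA)"]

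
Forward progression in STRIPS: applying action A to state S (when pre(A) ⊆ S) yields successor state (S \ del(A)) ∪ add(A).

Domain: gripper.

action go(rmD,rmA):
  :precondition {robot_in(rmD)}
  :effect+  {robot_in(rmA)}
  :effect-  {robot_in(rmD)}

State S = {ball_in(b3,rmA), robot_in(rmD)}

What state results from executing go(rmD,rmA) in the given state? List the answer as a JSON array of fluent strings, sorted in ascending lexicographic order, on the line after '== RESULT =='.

Compute (S \ del) ∪ add:
  pre ⊆ S: {robot_in(rmD)} ⊆ S  — applicable
  S \ del = {ball_in(b3,rmA)}
  ∪ add   = {ball_in(b3,rmA), robot_in(rmA)}

== RESULT ==
["ball_in(b3,rmA)", "robot_in(rmA)"]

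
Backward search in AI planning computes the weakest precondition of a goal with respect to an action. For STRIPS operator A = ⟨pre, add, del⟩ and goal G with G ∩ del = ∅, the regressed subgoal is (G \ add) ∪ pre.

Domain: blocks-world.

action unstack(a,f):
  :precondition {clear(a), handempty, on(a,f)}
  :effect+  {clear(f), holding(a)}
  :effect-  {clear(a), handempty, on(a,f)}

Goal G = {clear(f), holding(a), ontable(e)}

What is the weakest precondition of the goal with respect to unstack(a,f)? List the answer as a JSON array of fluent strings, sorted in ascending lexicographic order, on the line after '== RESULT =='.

Regress:
  G ∩ del = {}  (empty — regression defined)
  G \ add = {clear(f), holding(a), ontable(e)} \ {clear(f), holding(a)} = {ontable(e)}
  ∪ pre   = {ontable(e)} ∪ {clear(a), handempty, on(a,f)}
          = {clear(a), handempty, on(a,f), ontable(e)}

== RESULT ==
["clear(a)", "handempty", "on(a,f)", "ontable(e)"]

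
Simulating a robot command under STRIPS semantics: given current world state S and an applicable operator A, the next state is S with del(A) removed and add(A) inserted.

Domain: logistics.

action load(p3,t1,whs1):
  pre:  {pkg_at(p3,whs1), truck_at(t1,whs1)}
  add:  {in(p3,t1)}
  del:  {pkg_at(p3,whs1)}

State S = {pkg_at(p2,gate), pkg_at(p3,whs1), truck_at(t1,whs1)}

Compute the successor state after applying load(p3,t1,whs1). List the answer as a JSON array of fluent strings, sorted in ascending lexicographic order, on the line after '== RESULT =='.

Compute (S \ del) ∪ add:
  pre ⊆ S: {pkg_at(p3,whs1), truck_at(t1,whs1)} ⊆ S  — applicable
  S \ del = {pkg_at(p2,gate), truck_at(t1,whs1)}
  ∪ add   = {in(p3,t1), pkg_at(p2,gate), truck_at(t1,whs1)}

== RESULT ==
["in(p3,t1)", "pkg_at(p2,gate)", "truck_at(t1,whs1)"]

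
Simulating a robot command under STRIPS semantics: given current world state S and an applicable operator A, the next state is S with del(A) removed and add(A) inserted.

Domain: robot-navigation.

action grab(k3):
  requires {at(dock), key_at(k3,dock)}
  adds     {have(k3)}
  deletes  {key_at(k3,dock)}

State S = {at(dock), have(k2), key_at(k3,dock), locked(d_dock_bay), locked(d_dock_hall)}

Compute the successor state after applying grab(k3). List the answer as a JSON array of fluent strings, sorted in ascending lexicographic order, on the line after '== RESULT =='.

Compute (S \ del) ∪ add:
  pre ⊆ S: {at(dock), key_at(k3,dock)} ⊆ S  — applicable
  S \ del = {at(dock), have(k2), locked(d_dock_bay), locked(d_dock_hall)}
  ∪ add   = {at(dock), have(k2), have(k3), locked(d_dock_bay), locked(d_dock_hall)}

== RESULT ==
["at(dock)", "have(k2)", "have(k3)", "locked(d_dock_bay)", "locked(d_dock_hall)"]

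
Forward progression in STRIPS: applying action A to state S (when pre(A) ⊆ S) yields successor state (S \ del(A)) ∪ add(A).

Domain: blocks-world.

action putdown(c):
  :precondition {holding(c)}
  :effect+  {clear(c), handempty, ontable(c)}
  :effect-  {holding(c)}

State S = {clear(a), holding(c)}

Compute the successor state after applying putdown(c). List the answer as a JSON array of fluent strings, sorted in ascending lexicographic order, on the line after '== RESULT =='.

Progress:
  pre ⊆ S: {holding(c)} ⊆ S  — applicable
  S \ del = {clear(a)}
  ∪ add   = {clear(a), clear(c), handempty, ontable(c)}

== RESULT ==
["clear(a)", "clear(c)", "handempty", "ontable(c)"]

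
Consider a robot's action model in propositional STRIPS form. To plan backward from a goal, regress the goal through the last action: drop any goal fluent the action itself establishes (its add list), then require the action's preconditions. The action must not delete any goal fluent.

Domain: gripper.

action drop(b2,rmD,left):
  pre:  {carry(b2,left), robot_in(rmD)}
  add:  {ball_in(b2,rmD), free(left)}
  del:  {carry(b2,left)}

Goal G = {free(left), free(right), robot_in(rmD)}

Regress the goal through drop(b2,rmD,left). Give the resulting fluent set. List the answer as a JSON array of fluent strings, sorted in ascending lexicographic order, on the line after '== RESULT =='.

Compute (G \ add) ∪ pre:
  G ∩ del = {}  (empty — regression defined)
  G \ add = {free(left), free(right), robot_in(rmD)} \ {ball_in(b2,rmD), free(left)} = {free(right), robot_in(rmD)}
  ∪ pre   = {free(right), robot_in(rmD)} ∪ {carry(b2,left), robot_in(rmD)}
          = {carry(b2,left), free(right), robot_in(rmD)}

== RESULT ==
["carry(b2,left)", "free(right)", "robot_in(rmD)"]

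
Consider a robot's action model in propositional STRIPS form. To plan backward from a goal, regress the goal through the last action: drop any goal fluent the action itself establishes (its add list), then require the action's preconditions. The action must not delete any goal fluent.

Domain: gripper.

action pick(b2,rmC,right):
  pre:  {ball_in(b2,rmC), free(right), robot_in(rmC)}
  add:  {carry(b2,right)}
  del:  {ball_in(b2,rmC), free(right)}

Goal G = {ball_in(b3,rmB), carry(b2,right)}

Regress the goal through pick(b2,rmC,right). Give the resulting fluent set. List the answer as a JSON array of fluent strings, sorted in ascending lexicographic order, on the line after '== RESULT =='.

Regress:
  G ∩ del = {}  (empty — regression defined)
  G \ add = {ball_in(b3,rmB), carry(b2,right)} \ {carry(b2,right)} = {ball_in(b3,rmB)}
  ∪ pre   = {ball_in(b3,rmB)} ∪ {ball_in(b2,rmC), free(right), robot_in(rmC)}
          = {ball_in(b2,rmC), ball_in(b3,rmB), free(right), robot_in(rmC)}

== RESULT ==
["ball_in(b2,rmC)", "ball_in(b3,rmB)", "free(right)", "robot_in(rmC)"]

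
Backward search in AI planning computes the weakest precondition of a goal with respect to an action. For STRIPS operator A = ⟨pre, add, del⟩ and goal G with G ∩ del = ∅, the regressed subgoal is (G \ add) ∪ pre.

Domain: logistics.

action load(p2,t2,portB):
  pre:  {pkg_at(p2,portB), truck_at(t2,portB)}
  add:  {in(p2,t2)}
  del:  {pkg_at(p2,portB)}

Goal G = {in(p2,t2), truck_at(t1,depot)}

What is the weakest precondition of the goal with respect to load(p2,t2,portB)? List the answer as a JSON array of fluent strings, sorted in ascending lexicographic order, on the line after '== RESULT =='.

Compute (G \ add) ∪ pre:
  G ∩ del = {}  (empty — regression defined)
  G \ add = {in(p2,t2), truck_at(t1,depot)} \ {in(p2,t2)} = {truck_at(t1,depot)}
  ∪ pre   = {truck_at(t1,depot)} ∪ {pkg_at(p2,portB), truck_at(t2,portB)}
          = {pkg_at(p2,portB), truck_at(t1,depot), truck_at(t2,portB)}

== RESULT ==
["pkg_at(p2,portB)", "truck_at(t1,depot)", "truck_at(t2,portB)"]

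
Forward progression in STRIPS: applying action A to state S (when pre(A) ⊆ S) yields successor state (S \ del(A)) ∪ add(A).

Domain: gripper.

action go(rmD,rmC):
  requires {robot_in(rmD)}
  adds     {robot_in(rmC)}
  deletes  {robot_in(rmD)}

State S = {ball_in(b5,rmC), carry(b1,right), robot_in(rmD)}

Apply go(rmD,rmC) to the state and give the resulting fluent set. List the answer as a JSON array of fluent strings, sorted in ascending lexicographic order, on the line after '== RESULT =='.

Progress:
  pre ⊆ S: {robot_in(rmD)} ⊆ S  — applicable
  S \ del = {ball_in(b5,rmC), carry(b1,right)}
  ∪ add   = {ball_in(b5,rmC), carry(b1,right), robot_in(rmC)}

== RESULT ==
["ball_in(b5,rmC)", "carry(b1,right)", "robot_in(rmC)"]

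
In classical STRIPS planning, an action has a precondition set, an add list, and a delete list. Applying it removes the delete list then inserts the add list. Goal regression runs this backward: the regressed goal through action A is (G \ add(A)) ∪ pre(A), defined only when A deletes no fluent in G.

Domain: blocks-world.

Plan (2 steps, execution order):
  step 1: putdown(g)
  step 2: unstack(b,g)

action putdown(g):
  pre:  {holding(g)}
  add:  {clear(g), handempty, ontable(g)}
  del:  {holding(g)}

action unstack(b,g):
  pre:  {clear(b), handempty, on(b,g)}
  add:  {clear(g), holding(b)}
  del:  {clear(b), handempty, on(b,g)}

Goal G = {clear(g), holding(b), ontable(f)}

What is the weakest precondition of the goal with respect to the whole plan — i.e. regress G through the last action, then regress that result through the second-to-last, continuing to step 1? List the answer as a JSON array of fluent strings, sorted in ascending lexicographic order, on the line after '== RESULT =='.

Regress step by step:
  through step 2 (unstack(b,g)): drop {clear(g), holding(b)}, keep {ontable(f)}, require {clear(b), handempty, on(b,g)}
    → {clear(b), handempty, on(b,g), ontable(f)}
  through step 1 (putdown(g)): drop {handempty}, keep {clear(b), on(b,g), ontable(f)}, require {holding(g)}
    → {clear(b), holding(g), on(b,g), ontable(f)}

== RESULT ==
["clear(b)", "holding(g)", "on(b,g)", "ontable(f)"]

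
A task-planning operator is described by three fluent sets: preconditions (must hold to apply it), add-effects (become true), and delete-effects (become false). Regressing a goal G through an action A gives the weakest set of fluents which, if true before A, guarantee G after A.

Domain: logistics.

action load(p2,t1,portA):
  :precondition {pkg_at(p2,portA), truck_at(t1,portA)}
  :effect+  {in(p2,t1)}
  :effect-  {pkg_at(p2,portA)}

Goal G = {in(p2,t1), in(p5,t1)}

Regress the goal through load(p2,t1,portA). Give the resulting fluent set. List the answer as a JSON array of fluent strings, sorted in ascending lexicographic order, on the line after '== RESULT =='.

Compute (G \ add) ∪ pre:
  G ∩ del = {}  (empty — regression defined)
  G \ add = {in(p2,t1), in(p5,t1)} \ {in(p2,t1)} = {in(p5,t1)}
  ∪ pre   = {in(p5,t1)} ∪ {pkg_at(p2,portA), truck_at(t1,portA)}
          = {in(p5,t1), pkg_at(p2,portA), truck_at(t1,portA)}

== RESULT ==
["in(p5,t1)", "pkg_at(p2,portA)", "truck_at(t1,portA)"]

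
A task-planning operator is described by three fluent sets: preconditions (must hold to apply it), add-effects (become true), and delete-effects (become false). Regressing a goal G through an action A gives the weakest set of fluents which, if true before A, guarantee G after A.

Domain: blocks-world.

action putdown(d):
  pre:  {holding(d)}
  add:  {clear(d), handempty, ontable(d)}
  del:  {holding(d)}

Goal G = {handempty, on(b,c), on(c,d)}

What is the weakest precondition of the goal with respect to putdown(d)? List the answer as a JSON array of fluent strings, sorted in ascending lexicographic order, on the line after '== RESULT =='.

Regress:
  G ∩ del = {}  (empty — regression defined)
  G \ add = {handempty, on(b,c), on(c,d)} \ {clear(d), handempty, ontable(d)} = {on(b,c), on(c,d)}
  ∪ pre   = {on(b,c), on(c,d)} ∪ {holding(d)}
          = {holding(d), on(b,c), on(c,d)}

== RESULT ==
["holding(d)", "on(b,c)", "on(c,d)"]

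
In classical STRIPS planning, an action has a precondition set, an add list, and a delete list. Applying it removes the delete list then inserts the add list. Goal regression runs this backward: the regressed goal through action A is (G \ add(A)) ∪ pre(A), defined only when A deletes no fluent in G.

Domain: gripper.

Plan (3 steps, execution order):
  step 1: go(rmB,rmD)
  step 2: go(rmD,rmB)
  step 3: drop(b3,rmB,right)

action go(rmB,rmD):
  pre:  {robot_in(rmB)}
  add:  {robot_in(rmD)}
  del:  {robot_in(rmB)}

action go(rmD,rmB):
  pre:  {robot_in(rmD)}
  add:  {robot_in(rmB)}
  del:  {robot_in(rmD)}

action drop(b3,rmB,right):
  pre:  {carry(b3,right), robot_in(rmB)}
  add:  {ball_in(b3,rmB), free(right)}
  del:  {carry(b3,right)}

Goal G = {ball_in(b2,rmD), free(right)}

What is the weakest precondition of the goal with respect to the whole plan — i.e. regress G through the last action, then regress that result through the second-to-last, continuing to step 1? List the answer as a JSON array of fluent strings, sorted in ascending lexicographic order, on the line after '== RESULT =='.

Work backward from the goal:
  through step 3 (drop(b3,rmB,right)): drop {free(right)}, keep {ball_in(b2,rmD)}, require {carry(b3,right), robot_in(rmB)}
    → {ball_in(b2,rmD), carry(b3,right), robot_in(rmB)}
  through step 2 (go(rmD,rmB)): drop {robot_in(rmB)}, keep {ball_in(b2,rmD), carry(b3,right)}, require {robot_in(rmD)}
    → {ball_in(b2,rmD), carry(b3,right), robot_in(rmD)}
  through step 1 (go(rmB,rmD)): drop {robot_in(rmD)}, keep {ball_in(b2,rmD), carry(b3,right)}, require {robot_in(rmB)}
    → {ball_in(b2,rmD), carry(b3,right), robot_in(rmB)}

== RESULT ==
["ball_in(b2,rmD)", "carry(b3,right)", "robot_in(rmB)"]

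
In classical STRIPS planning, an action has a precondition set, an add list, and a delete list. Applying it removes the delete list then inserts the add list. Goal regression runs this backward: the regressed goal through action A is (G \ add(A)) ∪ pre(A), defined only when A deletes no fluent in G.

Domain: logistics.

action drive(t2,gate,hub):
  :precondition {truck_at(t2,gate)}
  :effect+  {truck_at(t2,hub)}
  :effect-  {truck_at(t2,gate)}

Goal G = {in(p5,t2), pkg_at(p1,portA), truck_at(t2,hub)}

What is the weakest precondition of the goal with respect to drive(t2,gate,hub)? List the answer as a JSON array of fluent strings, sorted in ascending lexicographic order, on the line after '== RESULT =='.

Regress:
  G ∩ del = {}  (empty — regression defined)
  G \ add = {in(p5,t2), pkg_at(p1,portA), truck_at(t2,hub)} \ {truck_at(t2,hub)} = {in(p5,t2), pkg_at(p1,portA)}
  ∪ pre   = {in(p5,t2), pkg_at(p1,portA)} ∪ {truck_at(t2,gate)}
          = {in(p5,t2), pkg_at(p1,portA), truck_at(t2,gate)}

== RESULT ==
["in(p5,t2)", "pkg_at(p1,portA)", "truck_at(t2,gate)"]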